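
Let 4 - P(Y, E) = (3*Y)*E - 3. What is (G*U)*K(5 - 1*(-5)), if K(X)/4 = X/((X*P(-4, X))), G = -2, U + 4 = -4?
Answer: 64/127 ≈ 0.50394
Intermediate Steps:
U = -8 (U = -4 - 4 = -8)
P(Y, E) = 7 - 3*E*Y (P(Y, E) = 4 - ((3*Y)*E - 3) = 4 - (3*E*Y - 3) = 4 - (-3 + 3*E*Y) = 4 + (3 - 3*E*Y) = 7 - 3*E*Y)
K(X) = 4/(7 + 12*X) (K(X) = 4*(X/((X*(7 - 3*X*(-4))))) = 4*(X/((X*(7 + 12*X)))) = 4*(X*(1/(X*(7 + 12*X)))) = 4/(7 + 12*X))
(G*U)*K(5 - 1*(-5)) = (-2*(-8))*(4/(7 + 12*(5 - 1*(-5)))) = 16*(4/(7 + 12*(5 + 5))) = 16*(4/(7 + 12*10)) = 16*(4/(7 + 120)) = 16*(4/127) = 64/127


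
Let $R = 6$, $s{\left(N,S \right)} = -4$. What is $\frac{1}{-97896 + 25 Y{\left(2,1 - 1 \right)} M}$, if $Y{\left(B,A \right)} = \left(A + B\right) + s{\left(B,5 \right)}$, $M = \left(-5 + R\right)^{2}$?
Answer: $- \frac{1}{97946} \approx -1.021 \cdot 10^{-5}$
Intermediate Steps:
$M = 1$ ($M = \left(-5 + 6\right)^{2} = 1^{2} = 1$)
$Y{\left(B,A \right)} = -4 + A + B$ ($Y{\left(B,A \right)} = \left(A + B\right) - 4 = -4 + A + B$)
$\frac{1}{-97896 + 25 Y{\left(2,1 - 1 \right)} M} = \frac{1}{-97896 + 25 \left(-4 + \left(1 - 1\right) + 2\right) 1} = \frac{1}{-97896 + 25 \left(-4 + 0 + 2\right) 1} = \frac{1}{-97896 + 25 \left(-2\right) 1} = \frac{1}{-97896 - 50} = \frac{1}{-97946} = - \frac{1}{97946}$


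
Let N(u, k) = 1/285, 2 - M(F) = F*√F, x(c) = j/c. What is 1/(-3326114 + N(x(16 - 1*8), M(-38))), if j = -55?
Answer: -285/947942489 ≈ -3.0065e-7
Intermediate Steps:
x(c) = -55/c
M(F) = 2 - F^(3/2) (M(F) = 2 - F*√F = 2 - F^(3/2))
N(u, k) = 1/285
1/(-3326114 + N(x(16 - 1*8), M(-38))) = 1/(-3326114 + 1/285) = 1/(-947942489/285) = -285/947942489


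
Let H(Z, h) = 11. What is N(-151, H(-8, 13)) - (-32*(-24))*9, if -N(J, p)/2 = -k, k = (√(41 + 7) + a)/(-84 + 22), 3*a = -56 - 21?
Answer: -642739/93 - 4*√3/31 ≈ -6911.4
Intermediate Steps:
a = -77/3 (a = (-56 - 21)/3 = (⅓)*(-77) = -77/3 ≈ -25.667)
k = 77/186 - 2*√3/31 (k = (√(41 + 7) - 77/3)/(-84 + 22) = (√48 - 77/3)/(-62) = (4*√3 - 77/3)*(-1/62) = (-77/3 + 4*√3)*(-1/62) = 77/186 - 2*√3/31 ≈ 0.30223)
N(J, p) = 77/93 - 4*√3/31 (N(J, p) = -(-2)*(77/186 - 2*√3/31) = -2*(-77/186 + 2*√3/31) = 77/93 - 4*√3/31)
N(-151, H(-8, 13)) - (-32*(-24))*9 = (77/93 - 4*√3/31) - (-32*(-24))*9 = (77/93 - 4*√3/31) - 768*9 = (77/93 - 4*√3/31) - 1*6912 = (77/93 - 4*√3/31) - 6912 = -642739/93 - 4*√3/31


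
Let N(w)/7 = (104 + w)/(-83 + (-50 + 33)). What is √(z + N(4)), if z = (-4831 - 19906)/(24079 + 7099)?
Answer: I*√203002046926/155890 ≈ 2.8902*I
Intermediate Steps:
z = -24737/31178 ≈ -0.79341
N(w) = -182/25 - 7*w/100 (N(w) = 7*((104 + w)/(-83 + (-50 + 33))) = 7*((104 + w)/(-83 - 17)) = 7*((104 + w)/(-100)) = 7*((104 + w)*(-1/100)) = 7*(-26/25 - w/100) = -182/25 - 7*w/100)
√(z + N(4)) = √(-24737/31178 + (-182/25 - 7/100*4)) = √(-24737/31178 + (-182/25 - 7/25)) = √(-24737/31178 - 189/25) = √(-6511067/779450) = I*√203002046926/155890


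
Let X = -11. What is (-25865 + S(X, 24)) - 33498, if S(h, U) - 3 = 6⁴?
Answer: -58064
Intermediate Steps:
S(h, U) = 1299 (S(h, U) = 3 + 6⁴ = 3 + 1296 = 1299)
(-25865 + S(X, 24)) - 33498 = (-25865 + 1299) - 33498 = -24566 - 33498 = -58064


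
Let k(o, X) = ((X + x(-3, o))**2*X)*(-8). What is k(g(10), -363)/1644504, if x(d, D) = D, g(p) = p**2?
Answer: 8369449/68521 ≈ 122.14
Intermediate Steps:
k(o, X) = -8*X*(X + o)**2 (k(o, X) = ((X + o)**2*X)*(-8) = (X*(X + o)**2)*(-8) = -8*X*(X + o)**2)
k(g(10), -363)/1644504 = -8*(-363)*(-363 + 10**2)**2/1644504 = -8*(-363)*(-363 + 100)**2*(1/1644504) = -8*(-363)*(-263)**2*(1/1644504) = -8*(-363)*69169*(1/1644504) = 200866776*(1/1644504) = 8369449/68521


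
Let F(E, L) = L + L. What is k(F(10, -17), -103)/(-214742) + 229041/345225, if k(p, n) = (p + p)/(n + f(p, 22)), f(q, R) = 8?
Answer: 155750838493/234758638675 ≈ 0.66345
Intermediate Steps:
F(E, L) = 2*L
k(p, n) = 2*p/(8 + n) (k(p, n) = (p + p)/(n + 8) = (2*p)/(8 + n) = 2*p/(8 + n))
k(F(10, -17), -103)/(-214742) + 229041/345225 = (2*(2*(-17))/(8 - 103))/(-214742) + 229041/345225 = (2*(-34)/(-95))*(-1/214742) + 229041*(1/345225) = (2*(-34)*(-1/95))*(-1/214742) + 76347/115075 = (68/95)*(-1/214742) + 76347/115075 = -34/10200245 + 76347/115075 = 155750838493/234758638675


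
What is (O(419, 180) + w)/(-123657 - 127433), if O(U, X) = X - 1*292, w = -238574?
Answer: 17049/17935 ≈ 0.95060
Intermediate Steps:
O(U, X) = -292 + X (O(U, X) = X - 292 = -292 + X)
(O(419, 180) + w)/(-123657 - 127433) = ((-292 + 180) - 238574)/(-123657 - 127433) = (-112 - 238574)/(-251090) = -238686*(-1/251090) = 17049/17935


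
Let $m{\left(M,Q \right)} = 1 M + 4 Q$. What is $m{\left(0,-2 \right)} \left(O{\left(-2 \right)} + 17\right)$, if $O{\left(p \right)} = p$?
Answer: $-120$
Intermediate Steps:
$m{\left(M,Q \right)} = M + 4 Q$
$m{\left(0,-2 \right)} \left(O{\left(-2 \right)} + 17\right) = \left(0 + 4 \left(-2\right)\right) \left(-2 + 17\right) = \left(0 - 8\right) 15 = \left(-8\right) 15 = -120$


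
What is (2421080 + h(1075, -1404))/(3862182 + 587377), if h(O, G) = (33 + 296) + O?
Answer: 2422484/4449559 ≈ 0.54443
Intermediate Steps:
h(O, G) = 329 + O
(2421080 + h(1075, -1404))/(3862182 + 587377) = (2421080 + (329 + 1075))/(3862182 + 587377) = (2421080 + 1404)/4449559 = 2422484*(1/4449559) = 2422484/4449559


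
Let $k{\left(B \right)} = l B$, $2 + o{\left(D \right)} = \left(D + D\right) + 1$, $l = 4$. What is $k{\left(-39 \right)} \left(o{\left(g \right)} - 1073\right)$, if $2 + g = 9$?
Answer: $165360$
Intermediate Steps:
$g = 7$ ($g = -2 + 9 = 7$)
$o{\left(D \right)} = -1 + 2 D$ ($o{\left(D \right)} = -2 + \left(\left(D + D\right) + 1\right) = -2 + \left(2 D + 1\right) = -2 + \left(1 + 2 D\right) = -1 + 2 D$)
$k{\left(B \right)} = 4 B$
$k{\left(-39 \right)} \left(o{\left(g \right)} - 1073\right) = 4 \left(-39\right) \left(\left(-1 + 2 \cdot 7\right) - 1073\right) = - 156 \left(\left(-1 + 14\right) - 1073\right) = - 156 \left(13 - 1073\right) = \left(-156\right) \left(-1060\right) = 165360$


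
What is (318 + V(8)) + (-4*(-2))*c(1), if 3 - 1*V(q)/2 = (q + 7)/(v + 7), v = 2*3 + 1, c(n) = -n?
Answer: 2197/7 ≈ 313.86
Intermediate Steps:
v = 7 (v = 6 + 1 = 7)
V(q) = 5 - q/7 (V(q) = 6 - 2*(q + 7)/(7 + 7) = 6 - 2*(7 + q)/14 = 6 - 2*(½ + q/14) = 6 + (-1 - q/7) = 5 - q/7)
(318 + V(8)) + (-4*(-2))*c(1) = (318 + (5 - ⅐*8)) + (-4*(-2))*(-1*1) = (318 + (5 - 8/7)) + 8*(-1) = (318 + 27/7) - 8 = 2253/7 - 8 = 2197/7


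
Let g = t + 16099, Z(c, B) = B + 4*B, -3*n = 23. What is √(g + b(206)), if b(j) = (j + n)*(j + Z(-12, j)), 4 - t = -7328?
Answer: √268571 ≈ 518.24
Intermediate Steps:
n = -23/3 (n = -⅓*23 = -23/3 ≈ -7.6667)
t = 7332 (t = 4 - 1*(-7328) = 4 + 7328 = 7332)
Z(c, B) = 5*B
g = 23431 (g = 7332 + 16099 = 23431)
b(j) = 6*j*(-23/3 + j) (b(j) = (j - 23/3)*(j + 5*j) = (-23/3 + j)*(6*j) = 6*j*(-23/3 + j))
√(g + b(206)) = √(23431 + 2*206*(-23 + 3*206)) = √(23431 + 2*206*(-23 + 618)) = √(23431 + 2*206*595) = √(23431 + 245140) = √268571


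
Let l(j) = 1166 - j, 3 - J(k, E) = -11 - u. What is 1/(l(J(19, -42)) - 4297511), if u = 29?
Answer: -1/4296388 ≈ -2.3275e-7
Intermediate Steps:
J(k, E) = 43 (J(k, E) = 3 - (-11 - 1*29) = 3 - (-11 - 29) = 3 - 1*(-40) = 3 + 40 = 43)
1/(l(J(19, -42)) - 4297511) = 1/((1166 - 1*43) - 4297511) = 1/((1166 - 43) - 4297511) = 1/(1123 - 4297511) = 1/(-4296388) = -1/4296388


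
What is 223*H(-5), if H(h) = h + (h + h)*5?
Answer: -12265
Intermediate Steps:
H(h) = 11*h (H(h) = h + (2*h)*5 = h + 10*h = 11*h)
223*H(-5) = 223*(11*(-5)) = 223*(-55) = -12265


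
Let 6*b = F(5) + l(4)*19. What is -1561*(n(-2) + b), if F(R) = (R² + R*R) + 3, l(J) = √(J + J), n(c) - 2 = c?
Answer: -82733/6 - 29659*√2/3 ≈ -27770.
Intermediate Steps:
n(c) = 2 + c
l(J) = √2*√J (l(J) = √(2*J) = √2*√J)
F(R) = 3 + 2*R² (F(R) = (R² + R²) + 3 = 2*R² + 3 = 3 + 2*R²)
b = 53/6 + 19*√2/3 (b = ((3 + 2*5²) + (√2*√4)*19)/6 = ((3 + 2*25) + (√2*2)*19)/6 = ((3 + 50) + (2*√2)*19)/6 = (53 + 38*√2)/6 = 53/6 + 19*√2/3 ≈ 17.790)
-1561*(n(-2) + b) = -1561*((2 - 2) + (53/6 + 19*√2/3)) = -1561*(0 + (53/6 + 19*√2/3)) = -1561*(53/6 + 19*√2/3) = -82733/6 - 29659*√2/3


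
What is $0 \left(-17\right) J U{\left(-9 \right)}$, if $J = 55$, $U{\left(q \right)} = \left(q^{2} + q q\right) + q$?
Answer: $0$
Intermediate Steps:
$U{\left(q \right)} = q + 2 q^{2}$ ($U{\left(q \right)} = \left(q^{2} + q^{2}\right) + q = 2 q^{2} + q = q + 2 q^{2}$)
$0 \left(-17\right) J U{\left(-9 \right)} = 0 \left(-17\right) 55 \left(- 9 \left(1 + 2 \left(-9\right)\right)\right) = 0 \cdot 55 \left(- 9 \left(1 - 18\right)\right) = 0 \left(\left(-9\right) \left(-17\right)\right) = 0 \cdot 153 = 0$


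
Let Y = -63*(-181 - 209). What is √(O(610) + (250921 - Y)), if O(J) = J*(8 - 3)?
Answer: 3*√25489 ≈ 478.96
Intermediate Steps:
Y = 24570 (Y = -63*(-390) = 24570)
O(J) = 5*J (O(J) = J*5 = 5*J)
√(O(610) + (250921 - Y)) = √(5*610 + (250921 - 1*24570)) = √(3050 + (250921 - 24570)) = √(3050 + 226351) = √229401 = 3*√25489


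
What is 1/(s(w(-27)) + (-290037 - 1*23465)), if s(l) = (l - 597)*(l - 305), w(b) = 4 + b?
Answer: -1/110142 ≈ -9.0792e-6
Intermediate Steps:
s(l) = (-597 + l)*(-305 + l)
1/(s(w(-27)) + (-290037 - 1*23465)) = 1/((182085 + (4 - 27)**2 - 902*(4 - 27)) + (-290037 - 1*23465)) = 1/((182085 + (-23)**2 - 902*(-23)) + (-290037 - 23465)) = 1/((182085 + 529 + 20746) - 313502) = 1/(203360 - 313502) = 1/(-110142) = -1/110142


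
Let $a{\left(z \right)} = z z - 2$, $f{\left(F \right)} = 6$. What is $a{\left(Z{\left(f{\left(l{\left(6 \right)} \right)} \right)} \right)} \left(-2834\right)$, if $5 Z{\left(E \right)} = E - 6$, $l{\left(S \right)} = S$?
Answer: $5668$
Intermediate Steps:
$Z{\left(E \right)} = - \frac{6}{5} + \frac{E}{5}$ ($Z{\left(E \right)} = \frac{E - 6}{5} = \frac{-6 + E}{5} = - \frac{6}{5} + \frac{E}{5}$)
$a{\left(z \right)} = -2 + z^{2}$ ($a{\left(z \right)} = z^{2} - 2 = -2 + z^{2}$)
$a{\left(Z{\left(f{\left(l{\left(6 \right)} \right)} \right)} \right)} \left(-2834\right) = \left(-2 + \left(- \frac{6}{5} + \frac{1}{5} \cdot 6\right)^{2}\right) \left(-2834\right) = \left(-2 + \left(- \frac{6}{5} + \frac{6}{5}\right)^{2}\right) \left(-2834\right) = \left(-2 + 0^{2}\right) \left(-2834\right) = \left(-2 + 0\right) \left(-2834\right) = \left(-2\right) \left(-2834\right) = 5668$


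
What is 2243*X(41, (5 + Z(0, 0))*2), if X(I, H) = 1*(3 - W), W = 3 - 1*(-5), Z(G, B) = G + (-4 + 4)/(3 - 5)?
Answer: -11215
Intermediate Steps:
Z(G, B) = G (Z(G, B) = G + 0/(-2) = G + 0*(-½) = G + 0 = G)
W = 8 (W = 3 + 5 = 8)
X(I, H) = -5 (X(I, H) = 1*(3 - 1*8) = 1*(3 - 8) = 1*(-5) = -5)
2243*X(41, (5 + Z(0, 0))*2) = 2243*(-5) = -11215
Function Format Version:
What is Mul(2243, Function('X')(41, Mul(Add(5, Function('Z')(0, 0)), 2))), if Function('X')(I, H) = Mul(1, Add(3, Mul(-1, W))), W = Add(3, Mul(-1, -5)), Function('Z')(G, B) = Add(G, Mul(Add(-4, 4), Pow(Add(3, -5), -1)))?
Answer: -11215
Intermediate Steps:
Function('Z')(G, B) = G (Function('Z')(G, B) = Add(G, Mul(0, Pow(-2, -1))) = Add(G, Mul(0, Rational(-1, 2))) = Add(G, 0) = G)
W = 8 (W = Add(3, 5) = 8)
Function('X')(I, H) = -5 (Function('X')(I, H) = Mul(1, Add(3, Mul(-1, 8))) = Mul(1, Add(3, -8)) = Mul(1, -5) = -5)
Mul(2243, Function('X')(41, Mul(Add(5, Function('Z')(0, 0)), 2))) = Mul(2243, -5) = -11215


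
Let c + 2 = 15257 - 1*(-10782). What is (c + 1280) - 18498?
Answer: 8819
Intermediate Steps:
c = 26037 (c = -2 + (15257 - 1*(-10782)) = -2 + (15257 + 10782) = -2 + 26039 = 26037)
(c + 1280) - 18498 = (26037 + 1280) - 18498 = 27317 - 18498 = 8819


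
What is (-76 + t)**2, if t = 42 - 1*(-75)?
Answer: 1681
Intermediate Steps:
t = 117 (t = 42 + 75 = 117)
(-76 + t)**2 = (-76 + 117)**2 = 41**2 = 1681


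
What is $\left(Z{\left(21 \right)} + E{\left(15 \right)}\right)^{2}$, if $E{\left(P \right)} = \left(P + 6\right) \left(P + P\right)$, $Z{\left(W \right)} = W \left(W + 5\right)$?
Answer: $1382976$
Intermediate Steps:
$Z{\left(W \right)} = W \left(5 + W\right)$
$E{\left(P \right)} = 2 P \left(6 + P\right)$ ($E{\left(P \right)} = \left(6 + P\right) 2 P = 2 P \left(6 + P\right)$)
$\left(Z{\left(21 \right)} + E{\left(15 \right)}\right)^{2} = \left(21 \left(5 + 21\right) + 2 \cdot 15 \left(6 + 15\right)\right)^{2} = \left(21 \cdot 26 + 2 \cdot 15 \cdot 21\right)^{2} = \left(546 + 630\right)^{2} = 1176^{2} = 1382976$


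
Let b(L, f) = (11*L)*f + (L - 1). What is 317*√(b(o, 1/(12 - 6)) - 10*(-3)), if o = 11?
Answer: 6023*√6/6 ≈ 2458.9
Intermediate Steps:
b(L, f) = -1 + L + 11*L*f (b(L, f) = 11*L*f + (-1 + L) = -1 + L + 11*L*f)
317*√(b(o, 1/(12 - 6)) - 10*(-3)) = 317*√((-1 + 11 + 11*11/(12 - 6)) - 10*(-3)) = 317*√((-1 + 11 + 11*11/6) + 30) = 317*√((-1 + 11 + 11*11*(⅙)) + 30) = 317*√((-1 + 11 + 121/6) + 30) = 317*√(181/6 + 30) = 317*√(361/6) = 317*(19*√6/6) = 6023*√6/6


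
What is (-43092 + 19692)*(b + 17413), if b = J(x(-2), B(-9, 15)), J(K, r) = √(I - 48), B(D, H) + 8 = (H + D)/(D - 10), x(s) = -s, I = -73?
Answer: -407464200 - 257400*I ≈ -4.0746e+8 - 2.574e+5*I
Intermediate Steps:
B(D, H) = -8 + (D + H)/(-10 + D) (B(D, H) = -8 + (H + D)/(D - 10) = -8 + (D + H)/(-10 + D))
J(K, r) = 11*I (J(K, r) = √(-73 - 48) = √(-121) = 11*I)
b = 11*I ≈ 11.0*I
(-43092 + 19692)*(b + 17413) = (-43092 + 19692)*(11*I + 17413) = -23400*(17413 + 11*I) = -407464200 - 257400*I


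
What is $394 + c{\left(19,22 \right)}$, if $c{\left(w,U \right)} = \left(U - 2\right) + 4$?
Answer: $418$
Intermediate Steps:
$c{\left(w,U \right)} = 2 + U$ ($c{\left(w,U \right)} = \left(-2 + U\right) + 4 = 2 + U$)
$394 + c{\left(19,22 \right)} = 394 + \left(2 + 22\right) = 394 + 24 = 418$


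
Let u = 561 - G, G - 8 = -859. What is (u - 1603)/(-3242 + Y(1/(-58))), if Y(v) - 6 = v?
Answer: 11078/187689 ≈ 0.059023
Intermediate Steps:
Y(v) = 6 + v
G = -851 (G = 8 - 859 = -851)
u = 1412 (u = 561 - 1*(-851) = 561 + 851 = 1412)
(u - 1603)/(-3242 + Y(1/(-58))) = (1412 - 1603)/(-3242 + (6 + 1/(-58))) = -191/(-3242 + (6 - 1/58)) = -191/(-3242 + 347/58) = -191/(-187689/58) = -191*(-58/187689) = 11078/187689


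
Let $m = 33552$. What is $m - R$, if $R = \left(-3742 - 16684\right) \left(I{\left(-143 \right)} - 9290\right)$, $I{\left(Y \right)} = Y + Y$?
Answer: $-195565824$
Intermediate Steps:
$I{\left(Y \right)} = 2 Y$
$R = 195599376$ ($R = \left(-3742 - 16684\right) \left(2 \left(-143\right) - 9290\right) = - 20426 \left(-286 - 9290\right) = \left(-20426\right) \left(-9576\right) = 195599376$)
$m - R = 33552 - 195599376 = -195565824$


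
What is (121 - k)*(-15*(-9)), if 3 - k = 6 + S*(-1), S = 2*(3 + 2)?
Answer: 15390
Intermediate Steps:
S = 10 (S = 2*5 = 10)
k = 7 (k = 3 - (6 + 10*(-1)) = 3 - (6 - 10) = 3 - 1*(-4) = 3 + 4 = 7)
(121 - k)*(-15*(-9)) = (121 - 1*7)*(-15*(-9)) = (121 - 7)*135 = 114*135 = 15390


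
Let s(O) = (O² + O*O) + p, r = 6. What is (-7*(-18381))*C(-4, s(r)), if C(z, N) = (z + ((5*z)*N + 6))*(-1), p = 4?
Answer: 195316506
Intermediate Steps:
s(O) = 4 + 2*O² (s(O) = (O² + O*O) + 4 = (O² + O²) + 4 = 2*O² + 4 = 4 + 2*O²)
C(z, N) = -6 - z - 5*N*z (C(z, N) = (z + (5*N*z + 6))*(-1) = (z + (6 + 5*N*z))*(-1) = (6 + z + 5*N*z)*(-1) = -6 - z - 5*N*z)
(-7*(-18381))*C(-4, s(r)) = (-7*(-18381))*(-6 - 1*(-4) - 5*(4 + 2*6²)*(-4)) = 128667*(-6 + 4 - 5*(4 + 2*36)*(-4)) = 128667*(-6 + 4 - 5*(4 + 72)*(-4)) = 128667*(-6 + 4 - 5*76*(-4)) = 128667*(-6 + 4 + 1520) = 128667*1518 = 195316506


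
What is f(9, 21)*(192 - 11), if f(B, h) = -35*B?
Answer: -57015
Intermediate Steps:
f(9, 21)*(192 - 11) = (-35*9)*(192 - 11) = -315*181 = -57015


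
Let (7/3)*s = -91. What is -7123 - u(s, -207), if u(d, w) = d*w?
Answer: -15196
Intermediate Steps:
s = -39 (s = (3/7)*(-91) = -39)
-7123 - u(s, -207) = -7123 - (-39)*(-207) = -7123 - 1*8073 = -7123 - 8073 = -15196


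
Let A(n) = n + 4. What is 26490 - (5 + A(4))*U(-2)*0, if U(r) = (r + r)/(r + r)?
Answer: 26490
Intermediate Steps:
A(n) = 4 + n
U(r) = 1 (U(r) = (2*r)/((2*r)) = (2*r)*(1/(2*r)) = 1)
26490 - (5 + A(4))*U(-2)*0 = 26490 - (5 + (4 + 4))*1*0 = 26490 - (5 + 8)*1*0 = 26490 - 13*1*0 = 26490 - 13*0 = 26490 - 1*0 = 26490 + 0 = 26490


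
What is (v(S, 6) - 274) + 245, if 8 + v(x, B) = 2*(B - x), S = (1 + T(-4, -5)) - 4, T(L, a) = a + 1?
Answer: -11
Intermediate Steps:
T(L, a) = 1 + a
S = -7 (S = (1 + (1 - 5)) - 4 = (1 - 4) - 4 = -3 - 4 = -7)
v(x, B) = -8 - 2*x + 2*B (v(x, B) = -8 + 2*(B - x) = -8 + (-2*x + 2*B) = -8 - 2*x + 2*B)
(v(S, 6) - 274) + 245 = ((-8 - 2*(-7) + 2*6) - 274) + 245 = ((-8 + 14 + 12) - 274) + 245 = (18 - 274) + 245 = -256 + 245 = -11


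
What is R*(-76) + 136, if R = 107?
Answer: -7996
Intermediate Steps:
R*(-76) + 136 = 107*(-76) + 136 = -8132 + 136 = -7996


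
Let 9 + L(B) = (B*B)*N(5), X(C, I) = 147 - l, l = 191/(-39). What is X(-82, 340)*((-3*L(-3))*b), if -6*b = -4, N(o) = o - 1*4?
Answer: 0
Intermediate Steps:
N(o) = -4 + o (N(o) = o - 4 = -4 + o)
l = -191/39 (l = 191*(-1/39) = -191/39 ≈ -4.8974)
b = ⅔ (b = -⅙*(-4) = ⅔ ≈ 0.66667)
X(C, I) = 5924/39 (X(C, I) = 147 - 1*(-191/39) = 147 + 191/39 = 5924/39)
L(B) = -9 + B² (L(B) = -9 + (B*B)*(-4 + 5) = -9 + B²*1 = -9 + B²)
X(-82, 340)*((-3*L(-3))*b) = 5924*(-3*(-9 + (-3)²)*(⅔))/39 = 5924*(-3*(-9 + 9)*(⅔))/39 = 5924*(-3*0*(⅔))/39 = 5924*(0*(⅔))/39 = (5924/39)*0 = 0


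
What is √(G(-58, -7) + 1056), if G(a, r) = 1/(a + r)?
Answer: √4461535/65 ≈ 32.496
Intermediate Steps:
√(G(-58, -7) + 1056) = √(1/(-58 - 7) + 1056) = √(1/(-65) + 1056) = √(-1/65 + 1056) = √(68639/65) = √4461535/65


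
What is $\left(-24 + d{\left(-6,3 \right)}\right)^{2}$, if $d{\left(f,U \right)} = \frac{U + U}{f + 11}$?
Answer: $\frac{12996}{25} \approx 519.84$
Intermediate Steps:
$d{\left(f,U \right)} = \frac{2 U}{11 + f}$
$\left(-24 + d{\left(-6,3 \right)}\right)^{2} = \left(-24 + 2 \cdot 3 \frac{1}{11 - 6}\right)^{2} = \left(-24 + 2 \cdot 3 \cdot \frac{1}{5}\right)^{2} = \left(-24 + \frac{6}{5}\right)^{2} = \left(- \frac{114}{5}\right)^{2} = \frac{12996}{25}$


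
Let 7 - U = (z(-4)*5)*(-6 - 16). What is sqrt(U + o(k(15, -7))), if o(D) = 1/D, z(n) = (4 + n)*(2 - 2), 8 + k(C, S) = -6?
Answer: sqrt(1358)/14 ≈ 2.6322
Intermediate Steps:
k(C, S) = -14 (k(C, S) = -8 - 6 = -14)
z(n) = 0 (z(n) = (4 + n)*0 = 0)
U = 7 (U = 7 - 0*5*(-6 - 16) = 7 - 0*(-22) = 7 - 1*0 = 7 + 0 = 7)
sqrt(U + o(k(15, -7))) = sqrt(7 + 1/(-14)) = sqrt(7 - 1/14) = sqrt(97/14) = sqrt(1358)/14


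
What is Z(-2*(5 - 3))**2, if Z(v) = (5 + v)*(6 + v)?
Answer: 4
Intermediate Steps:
Z(-2*(5 - 3))**2 = (30 + (-2*(5 - 3))**2 + 11*(-2*(5 - 3)))**2 = (30 + (-2*2)**2 + 11*(-2*2))**2 = (30 + (-4)**2 + 11*(-4))**2 = (30 + 16 - 44)**2 = 2**2 = 4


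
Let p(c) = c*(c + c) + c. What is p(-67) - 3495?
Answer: 5416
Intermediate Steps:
p(c) = c + 2*c**2 (p(c) = c*(2*c) + c = 2*c**2 + c = c + 2*c**2)
p(-67) - 3495 = -67*(1 + 2*(-67)) - 3495 = -67*(1 - 134) - 3495 = -67*(-133) - 3495 = 8911 - 3495 = 5416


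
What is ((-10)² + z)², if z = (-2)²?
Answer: 10816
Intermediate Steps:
z = 4
((-10)² + z)² = ((-10)² + 4)² = (100 + 4)² = 104² = 10816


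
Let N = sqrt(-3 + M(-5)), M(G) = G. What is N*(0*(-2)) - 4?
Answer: -4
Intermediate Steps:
N = 2*I*sqrt(2) (N = sqrt(-3 - 5) = sqrt(-8) = 2*I*sqrt(2) ≈ 2.8284*I)
N*(0*(-2)) - 4 = (2*I*sqrt(2))*(0*(-2)) - 4 = (2*I*sqrt(2))*0 - 4 = 0 - 4 = -4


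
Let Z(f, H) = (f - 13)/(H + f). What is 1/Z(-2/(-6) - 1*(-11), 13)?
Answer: -73/5 ≈ -14.600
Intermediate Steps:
Z(f, H) = (-13 + f)/(H + f)
1/Z(-2/(-6) - 1*(-11), 13) = 1/((-13 + (-2/(-6) - 1*(-11)))/(13 + (-2/(-6) - 1*(-11)))) = 1/((-13 + (-2*(-1/6) + 11))/(13 + (-2*(-1/6) + 11))) = 1/((-13 + (1/3 + 11))/(13 + (1/3 + 11))) = 1/((-13 + 34/3)/(13 + 34/3)) = 1/(-5/3/(73/3)) = 1/((3/73)*(-5/3)) = 1/(-5/73) = -73/5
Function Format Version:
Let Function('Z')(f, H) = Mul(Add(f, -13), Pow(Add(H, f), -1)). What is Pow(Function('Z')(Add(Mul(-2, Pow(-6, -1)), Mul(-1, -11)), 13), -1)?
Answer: Rational(-73, 5) ≈ -14.600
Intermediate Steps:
Function('Z')(f, H) = Mul(Pow(Add(H, f), -1), Add(-13, f)) (Function('Z')(f, H) = Mul(Add(-13, f), Pow(Add(H, f), -1)) = Mul(Pow(Add(H, f), -1), Add(-13, f)))
Pow(Function('Z')(Add(Mul(-2, Pow(-6, -1)), Mul(-1, -11)), 13), -1) = Pow(Mul(Pow(Add(13, Add(Mul(-2, Pow(-6, -1)), Mul(-1, -11))), -1), Add(-13, Add(Mul(-2, Pow(-6, -1)), Mul(-1, -11)))), -1) = Pow(Mul(Pow(Add(13, Add(Mul(-2, Rational(-1, 6)), 11)), -1), Add(-13, Add(Mul(-2, Rational(-1, 6)), 11))), -1) = Pow(Mul(Pow(Add(13, Add(Rational(1, 3), 11)), -1), Add(-13, Add(Rational(1, 3), 11))), -1) = Pow(Mul(Pow(Add(13, Rational(34, 3)), -1), Add(-13, Rational(34, 3))), -1) = Pow(Mul(Pow(Rational(73, 3), -1), Rational(-5, 3)), -1) = Pow(Mul(Rational(3, 73), Rational(-5, 3)), -1) = Pow(Rational(-5, 73), -1) = Rational(-73, 5)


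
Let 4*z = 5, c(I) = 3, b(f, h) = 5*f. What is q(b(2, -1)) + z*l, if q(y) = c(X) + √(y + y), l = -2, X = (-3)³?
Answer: ½ + 2*√5 ≈ 4.9721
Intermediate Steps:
X = -27
z = 5/4 (z = (¼)*5 = 5/4 ≈ 1.2500)
q(y) = 3 + √2*√y (q(y) = 3 + √(y + y) = 3 + √(2*y) = 3 + √2*√y)
q(b(2, -1)) + z*l = (3 + √2*√(5*2)) + (5/4)*(-2) = (3 + √2*√10) - 5/2 = (3 + 2*√5) - 5/2 = ½ + 2*√5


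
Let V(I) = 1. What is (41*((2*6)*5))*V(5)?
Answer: 2460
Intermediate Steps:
(41*((2*6)*5))*V(5) = (41*((2*6)*5))*1 = (41*(12*5))*1 = (41*60)*1 = 2460*1 = 2460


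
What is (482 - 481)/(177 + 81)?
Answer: 1/258 ≈ 0.0038760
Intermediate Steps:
(482 - 481)/(177 + 81) = 1/258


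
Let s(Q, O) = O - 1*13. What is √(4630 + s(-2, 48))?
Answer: √4665 ≈ 68.301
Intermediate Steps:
s(Q, O) = -13 + O (s(Q, O) = O - 13 = -13 + O)
√(4630 + s(-2, 48)) = √(4630 + (-13 + 48)) = √(4630 + 35) = √4665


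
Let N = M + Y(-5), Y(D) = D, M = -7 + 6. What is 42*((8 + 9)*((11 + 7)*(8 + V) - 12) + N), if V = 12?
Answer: 248220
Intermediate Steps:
M = -1
N = -6 (N = -1 - 5 = -6)
42*((8 + 9)*((11 + 7)*(8 + V) - 12) + N) = 42*((8 + 9)*((11 + 7)*(8 + 12) - 12) - 6) = 42*(17*(18*20 - 12) - 6) = 42*(17*(360 - 12) - 6) = 42*(17*348 - 6) = 42*(5916 - 6) = 42*5910 = 248220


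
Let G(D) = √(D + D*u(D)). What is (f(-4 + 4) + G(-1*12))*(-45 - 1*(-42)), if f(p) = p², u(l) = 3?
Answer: -12*I*√3 ≈ -20.785*I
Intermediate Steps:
G(D) = 2*√D (G(D) = √(D + D*3) = √(D + 3*D) = √(4*D) = 2*√D)
(f(-4 + 4) + G(-1*12))*(-45 - 1*(-42)) = ((-4 + 4)² + 2*√(-1*12))*(-45 - 1*(-42)) = (0² + 2*√(-12))*(-45 + 42) = (0 + 2*(2*I*√3))*(-3) = (0 + 4*I*√3)*(-3) = (4*I*√3)*(-3) = -12*I*√3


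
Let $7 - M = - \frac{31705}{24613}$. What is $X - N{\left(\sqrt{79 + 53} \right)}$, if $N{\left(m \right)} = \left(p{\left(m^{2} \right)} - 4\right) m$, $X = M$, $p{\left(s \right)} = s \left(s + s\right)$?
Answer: $\frac{203996}{24613} - 69688 \sqrt{33} \approx -4.0032 \cdot 10^{5}$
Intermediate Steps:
$p{\left(s \right)} = 2 s^{2}$ ($p{\left(s \right)} = s 2 s = 2 s^{2}$)
$M = \frac{203996}{24613}$ ($M = 7 - - \frac{31705}{24613} = 7 + \frac{31705}{24613} = \frac{203996}{24613} \approx 8.2881$)
$X = \frac{203996}{24613} \approx 8.2881$
$N{\left(m \right)} = m \left(-4 + 2 m^{4}\right)$ ($N{\left(m \right)} = \left(2 \left(m^{2}\right)^{2} - 4\right) m = \left(2 m^{4} - 4\right) m = \left(-4 + 2 m^{4}\right) m = m \left(-4 + 2 m^{4}\right)$)
$X - N{\left(\sqrt{79 + 53} \right)} = \frac{203996}{24613} - 2 \sqrt{79 + 53} \left(-2 + \left(\sqrt{79 + 53}\right)^{4}\right) = \frac{203996}{24613} - 2 \sqrt{132} \left(-2 + \left(\sqrt{132}\right)^{4}\right) = \frac{203996}{24613} - 2 \cdot 2 \sqrt{33} \left(-2 + \left(2 \sqrt{33}\right)^{4}\right) = \frac{203996}{24613} - 2 \cdot 2 \sqrt{33} \left(-2 + 17424\right) = \frac{203996}{24613} - 2 \cdot 2 \sqrt{33} \cdot 17422 = \frac{203996}{24613} - 69688 \sqrt{33}$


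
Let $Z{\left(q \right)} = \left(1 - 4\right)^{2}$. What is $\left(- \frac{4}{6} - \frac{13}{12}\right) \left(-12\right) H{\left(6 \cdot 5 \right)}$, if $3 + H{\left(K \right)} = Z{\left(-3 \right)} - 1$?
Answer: $105$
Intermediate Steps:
$Z{\left(q \right)} = 9$ ($Z{\left(q \right)} = \left(-3\right)^{2} = 9$)
$H{\left(K \right)} = 5$ ($H{\left(K \right)} = -3 + \left(9 - 1\right) = -3 + 8 = 5$)
$\left(- \frac{4}{6} - \frac{13}{12}\right) \left(-12\right) H{\left(6 \cdot 5 \right)} = \left(- \frac{4}{6} - \frac{13}{12}\right) \left(-12\right) 5 = \left(\left(-4\right) \frac{1}{6} - \frac{13}{12}\right) \left(-12\right) 5 = \left(- \frac{2}{3} - \frac{13}{12}\right) \left(-12\right) 5 = \left(- \frac{7}{4}\right) \left(-12\right) 5 = 21 \cdot 5 = 105$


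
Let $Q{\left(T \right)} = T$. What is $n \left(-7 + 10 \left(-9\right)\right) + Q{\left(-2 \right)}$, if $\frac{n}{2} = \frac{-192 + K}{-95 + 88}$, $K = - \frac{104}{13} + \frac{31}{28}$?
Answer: $- \frac{540389}{98} \approx -5514.2$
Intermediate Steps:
$K = - \frac{193}{28}$ ($K = \left(-104\right) \frac{1}{13} + 31 \cdot \frac{1}{28} = -8 + \frac{31}{28} = - \frac{193}{28} \approx -6.8929$)
$n = \frac{5569}{98}$ ($n = 2 \frac{-192 - \frac{193}{28}}{-95 + 88} = 2 \left(- \frac{5569}{28 \left(-7\right)}\right) = 2 \left(\left(- \frac{5569}{28}\right) \left(- \frac{1}{7}\right)\right) = 2 \cdot \frac{5569}{196} = \frac{5569}{98} \approx 56.827$)
$n \left(-7 + 10 \left(-9\right)\right) + Q{\left(-2 \right)} = \frac{5569 \left(-7 + 10 \left(-9\right)\right)}{98} - 2 = \frac{5569 \left(-7 - 90\right)}{98} - 2 = \frac{5569}{98} \left(-97\right) - 2 = - \frac{540193}{98} - 2 = - \frac{540389}{98}$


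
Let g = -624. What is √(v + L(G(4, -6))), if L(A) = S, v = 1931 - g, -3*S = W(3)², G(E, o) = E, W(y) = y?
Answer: 2*√638 ≈ 50.517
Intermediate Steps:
S = -3 (S = -⅓*3² = -⅓*9 = -3)
v = 2555 (v = 1931 - 1*(-624) = 1931 + 624 = 2555)
L(A) = -3
√(v + L(G(4, -6))) = √(2555 - 3) = √2552 = 2*√638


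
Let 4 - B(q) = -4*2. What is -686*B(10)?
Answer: -8232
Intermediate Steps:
B(q) = 12 (B(q) = 4 - (-4)*2 = 4 - 1*(-8) = 4 + 8 = 12)
-686*B(10) = -686*12 = -8232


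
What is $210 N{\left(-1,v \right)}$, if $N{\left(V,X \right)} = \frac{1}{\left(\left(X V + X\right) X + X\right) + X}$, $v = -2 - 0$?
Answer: $- \frac{105}{2} \approx -52.5$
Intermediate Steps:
$v = -2$ ($v = -2 + 0 = -2$)
$N{\left(V,X \right)} = \frac{1}{2 X + X \left(X + V X\right)}$ ($N{\left(V,X \right)} = \frac{1}{\left(\left(V X + X\right) X + X\right) + X} = \frac{1}{\left(\left(X + V X\right) X + X\right) + X} = \frac{1}{\left(X \left(X + V X\right) + X\right) + X} = \frac{1}{\left(X + X \left(X + V X\right)\right) + X} = \frac{1}{2 X + X \left(X + V X\right)}$)
$210 N{\left(-1,v \right)} = 210 \frac{1}{\left(-2\right) \left(2 - 2 - -2\right)} = 210 \left(- \frac{1}{2 \left(2 - 2 + 2\right)}\right) = 210 \left(- \frac{1}{2 \cdot 2}\right) = 210 \left(\left(- \frac{1}{2}\right) \frac{1}{2}\right) = 210 \left(- \frac{1}{4}\right) = - \frac{105}{2}$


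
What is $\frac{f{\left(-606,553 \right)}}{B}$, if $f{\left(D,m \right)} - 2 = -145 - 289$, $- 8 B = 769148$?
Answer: $\frac{864}{192287} \approx 0.0044933$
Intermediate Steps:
$B = - \frac{192287}{2}$ ($B = \left(- \frac{1}{8}\right) 769148 = - \frac{192287}{2} \approx -96144.0$)
$f{\left(D,m \right)} = -432$ ($f{\left(D,m \right)} = 2 - 434 = -432$)
$\frac{f{\left(-606,553 \right)}}{B} = - \frac{432}{- \frac{192287}{2}} = \left(-432\right) \left(- \frac{2}{192287}\right) = \frac{864}{192287}$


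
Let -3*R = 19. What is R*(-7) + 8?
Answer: 157/3 ≈ 52.333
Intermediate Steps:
R = -19/3 (R = -⅓*19 = -19/3 ≈ -6.3333)
R*(-7) + 8 = -19/3*(-7) + 8 = 133/3 + 8 = 157/3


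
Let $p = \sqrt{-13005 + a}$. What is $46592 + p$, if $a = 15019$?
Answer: $46592 + \sqrt{2014} \approx 46637.0$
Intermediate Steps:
$p = \sqrt{2014}$ ($p = \sqrt{-13005 + 15019} = \sqrt{2014} \approx 44.878$)
$46592 + p = 46592 + \sqrt{2014}$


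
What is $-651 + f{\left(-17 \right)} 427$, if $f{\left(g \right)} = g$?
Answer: $-7910$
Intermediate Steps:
$-651 + f{\left(-17 \right)} 427 = -651 - 7259 = -7910$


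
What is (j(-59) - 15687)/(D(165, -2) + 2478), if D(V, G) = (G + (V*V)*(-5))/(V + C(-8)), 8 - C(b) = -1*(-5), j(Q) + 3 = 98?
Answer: -2619456/280177 ≈ -9.3493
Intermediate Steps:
j(Q) = 95 (j(Q) = -3 + 98 = 95)
C(b) = 3 (C(b) = 8 - (-1)*(-5) = 8 - 1*5 = 8 - 5 = 3)
D(V, G) = (G - 5*V²)/(3 + V) (D(V, G) = (G + (V*V)*(-5))/(V + 3) = (G + V²*(-5))/(3 + V) = (G - 5*V²)/(3 + V))
(j(-59) - 15687)/(D(165, -2) + 2478) = (95 - 15687)/((-2 - 5*165²)/(3 + 165) + 2478) = -15592/((-2 - 5*27225)/168 + 2478) = -15592/((-2 - 136125)/168 + 2478) = -15592/((1/168)*(-136127) + 2478) = -15592/(-136127/168 + 2478) = -15592/280177/168 = -15592*168/280177 = -2619456/280177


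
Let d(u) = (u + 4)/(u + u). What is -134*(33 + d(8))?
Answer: -9045/2 ≈ -4522.5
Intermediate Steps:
d(u) = (4 + u)/(2*u) (d(u) = (4 + u)/((2*u)) = (4 + u)*(1/(2*u)) = (4 + u)/(2*u))
-134*(33 + d(8)) = -134*(33 + (½)*(4 + 8)/8) = -134*(33 + (½)*(⅛)*12) = -134*(33 + ¾) = -134*135/4 = -9045/2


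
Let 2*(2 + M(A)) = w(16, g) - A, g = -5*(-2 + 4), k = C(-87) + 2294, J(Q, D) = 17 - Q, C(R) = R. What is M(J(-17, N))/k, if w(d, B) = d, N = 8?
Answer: -11/2207 ≈ -0.0049841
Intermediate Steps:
k = 2207 (k = -87 + 2294 = 2207)
g = -10 (g = -5*2 = -10)
M(A) = 6 - A/2 (M(A) = -2 + (16 - A)/2 = -2 + (8 - A/2) = 6 - A/2)
M(J(-17, N))/k = (6 - (17 - 1*(-17))/2)/2207 = (6 - (17 + 17)/2)*(1/2207) = (6 - 1/2*34)*(1/2207) = (6 - 17)*(1/2207) = -11*1/2207 = -11/2207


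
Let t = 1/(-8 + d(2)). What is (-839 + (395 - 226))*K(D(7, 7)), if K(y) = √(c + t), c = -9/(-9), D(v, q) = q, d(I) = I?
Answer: -335*√30/3 ≈ -611.62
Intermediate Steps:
c = 1 (c = -9*(-⅑) = 1)
t = -⅙ (t = 1/(-8 + 2) = 1/(-6) = -⅙ ≈ -0.16667)
K(y) = √30/6 (K(y) = √(1 - ⅙) = √(⅚) = √30/6)
(-839 + (395 - 226))*K(D(7, 7)) = (-839 + (395 - 226))*(√30/6) = (-839 + 169)*(√30/6) = -335*√30/3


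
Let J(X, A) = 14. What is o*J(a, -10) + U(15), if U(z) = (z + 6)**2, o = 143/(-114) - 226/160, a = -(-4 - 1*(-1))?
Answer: 920353/2280 ≈ 403.66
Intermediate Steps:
a = 3 (a = -(-4 + 1) = -1*(-3) = 3)
o = -12161/4560 (o = 143*(-1/114) - 226*1/160 = -143/114 - 113/80 = -12161/4560 ≈ -2.6669)
U(z) = (6 + z)**2
o*J(a, -10) + U(15) = -12161/4560*14 + (6 + 15)**2 = -85127/2280 + 21**2 = -85127/2280 + 441 = 920353/2280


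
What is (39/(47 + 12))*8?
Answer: 312/59 ≈ 5.2881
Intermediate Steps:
(39/(47 + 12))*8 = (39/59)*8 = 312/59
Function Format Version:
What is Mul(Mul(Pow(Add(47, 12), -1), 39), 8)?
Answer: Rational(312, 59) ≈ 5.2881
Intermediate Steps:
Mul(Mul(Pow(Add(47, 12), -1), 39), 8) = Mul(Mul(Pow(59, -1), 39), 8) = Mul(Mul(Rational(1, 59), 39), 8) = Mul(Rational(39, 59), 8) = Rational(312, 59)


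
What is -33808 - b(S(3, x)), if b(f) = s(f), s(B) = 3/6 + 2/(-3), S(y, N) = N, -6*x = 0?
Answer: -202847/6 ≈ -33808.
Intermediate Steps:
x = 0 (x = -1/6*0 = 0)
s(B) = -1/6 (s(B) = 3*(1/6) + 2*(-1/3) = 1/2 - 2/3 = -1/6)
b(f) = -1/6
-33808 - b(S(3, x)) = -33808 - 1*(-1/6) = -33808 + 1/6 = -202847/6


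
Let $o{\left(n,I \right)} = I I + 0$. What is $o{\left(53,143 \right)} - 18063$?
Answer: $2386$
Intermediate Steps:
$o{\left(n,I \right)} = I^{2}$ ($o{\left(n,I \right)} = I^{2} + 0 = I^{2}$)
$o{\left(53,143 \right)} - 18063 = 143^{2} - 18063 = 20449 - 18063 = 2386$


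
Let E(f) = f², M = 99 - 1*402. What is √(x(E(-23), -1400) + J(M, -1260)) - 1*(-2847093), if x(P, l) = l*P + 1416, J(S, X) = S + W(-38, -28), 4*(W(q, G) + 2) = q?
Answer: 2847093 + 3*I*√328666/2 ≈ 2.8471e+6 + 859.94*I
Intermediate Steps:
W(q, G) = -2 + q/4
M = -303 (M = 99 - 402 = -303)
J(S, X) = -23/2 + S (J(S, X) = S + (-2 + (¼)*(-38)) = S + (-2 - 19/2) = S - 23/2 = -23/2 + S)
x(P, l) = 1416 + P*l (x(P, l) = P*l + 1416 = 1416 + P*l)
√(x(E(-23), -1400) + J(M, -1260)) - 1*(-2847093) = √((1416 + (-23)²*(-1400)) + (-23/2 - 303)) - 1*(-2847093) = √((1416 + 529*(-1400)) - 629/2) + 2847093 = √((1416 - 740600) - 629/2) + 2847093 = √(-739184 - 629/2) + 2847093 = √(-1478997/2) + 2847093 = 3*I*√328666/2 + 2847093 = 2847093 + 3*I*√328666/2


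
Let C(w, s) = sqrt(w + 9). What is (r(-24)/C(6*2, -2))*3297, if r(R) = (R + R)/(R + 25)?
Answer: -7536*sqrt(21) ≈ -34534.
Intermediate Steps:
C(w, s) = sqrt(9 + w)
r(R) = 2*R/(25 + R) (r(R) = (2*R)/(25 + R) = 2*R/(25 + R))
(r(-24)/C(6*2, -2))*3297 = ((2*(-24)/(25 - 24))/(sqrt(9 + 6*2)))*3297 = ((2*(-24)/1)/(sqrt(9 + 12)))*3297 = ((2*(-24)*1)/(sqrt(21)))*3297 = -16*sqrt(21)/7*3297 = -7536*sqrt(21)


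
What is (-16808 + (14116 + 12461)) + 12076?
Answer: 21845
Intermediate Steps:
(-16808 + (14116 + 12461)) + 12076 = (-16808 + 26577) + 12076 = 9769 + 12076 = 21845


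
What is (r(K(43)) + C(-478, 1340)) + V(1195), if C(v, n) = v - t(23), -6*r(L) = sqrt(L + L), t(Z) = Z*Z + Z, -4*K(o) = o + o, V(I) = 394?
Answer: -636 - I*sqrt(43)/6 ≈ -636.0 - 1.0929*I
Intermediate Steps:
K(o) = -o/2 (K(o) = -(o + o)/4 = -o/2)
t(Z) = Z + Z**2 (t(Z) = Z**2 + Z = Z + Z**2)
r(L) = -sqrt(2)*sqrt(L)/6 (r(L) = -sqrt(L + L)/6 = -sqrt(2)*sqrt(L)/6)
C(v, n) = -552 + v (C(v, n) = v - 23*(1 + 23) = v - 23*24 = v - 1*552 = v - 552 = -552 + v)
(r(K(43)) + C(-478, 1340)) + V(1195) = (-sqrt(2)*sqrt(-1/2*43)/6 + (-552 - 478)) + 394 = (-sqrt(2)*sqrt(-43/2)/6 - 1030) + 394 = (-sqrt(2)*I*sqrt(86)/2/6 - 1030) + 394 = (-I*sqrt(43)/6 - 1030) + 394 = (-1030 - I*sqrt(43)/6) + 394 = -636 - I*sqrt(43)/6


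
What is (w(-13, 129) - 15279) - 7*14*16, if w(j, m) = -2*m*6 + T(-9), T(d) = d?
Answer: -18404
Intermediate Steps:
w(j, m) = -9 - 12*m (w(j, m) = -2*m*6 - 9 = -12*m - 9 = -9 - 12*m)
(w(-13, 129) - 15279) - 7*14*16 = ((-9 - 12*129) - 15279) - 7*14*16 = ((-9 - 1548) - 15279) - 98*16 = (-1557 - 15279) - 1568 = -16836 - 1568 = -18404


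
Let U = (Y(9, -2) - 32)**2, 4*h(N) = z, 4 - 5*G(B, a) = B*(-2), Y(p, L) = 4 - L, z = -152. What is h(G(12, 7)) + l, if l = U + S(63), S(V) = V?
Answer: 701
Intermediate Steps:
G(B, a) = 4/5 + 2*B/5 (G(B, a) = 4/5 - B*(-2)/5 = 4/5 - (-2)*B/5 = 4/5 + 2*B/5)
h(N) = -38 (h(N) = (1/4)*(-152) = -38)
U = 676 (U = ((4 - 1*(-2)) - 32)**2 = ((4 + 2) - 32)**2 = (6 - 32)**2 = (-26)**2 = 676)
l = 739 (l = 676 + 63 = 739)
h(G(12, 7)) + l = -38 + 739 = 701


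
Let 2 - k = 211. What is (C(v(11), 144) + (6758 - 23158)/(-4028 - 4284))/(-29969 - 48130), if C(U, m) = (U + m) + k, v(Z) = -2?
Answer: 22521/27048287 ≈ 0.00083262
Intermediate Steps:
k = -209 (k = 2 - 1*211 = 2 - 211 = -209)
C(U, m) = -209 + U + m (C(U, m) = (U + m) - 209 = -209 + U + m)
(C(v(11), 144) + (6758 - 23158)/(-4028 - 4284))/(-29969 - 48130) = ((-209 - 2 + 144) + (6758 - 23158)/(-4028 - 4284))/(-29969 - 48130) = (-67 - 16400/(-8312))/(-78099) = (-67 - 16400*(-1/8312))*(-1/78099) = (-67 + 2050/1039)*(-1/78099) = -67563/1039*(-1/78099) = 22521/27048287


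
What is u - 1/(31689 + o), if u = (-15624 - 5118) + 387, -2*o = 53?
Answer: -1288980377/63325 ≈ -20355.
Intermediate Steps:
o = -53/2 (o = -½*53 = -53/2 ≈ -26.500)
u = -20355 (u = -20742 + 387 = -20355)
u - 1/(31689 + o) = -20355 - 1/(31689 - 53/2) = -20355 - 1/63325/2 = -20355 - 1*2/63325 = -20355 - 2/63325 = -1288980377/63325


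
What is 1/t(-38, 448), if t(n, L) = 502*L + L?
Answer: 1/225344 ≈ 4.4377e-6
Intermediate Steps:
t(n, L) = 503*L
1/t(-38, 448) = 1/(503*448) = 1/225344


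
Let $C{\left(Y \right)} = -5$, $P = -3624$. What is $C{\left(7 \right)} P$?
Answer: $18120$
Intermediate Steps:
$C{\left(7 \right)} P = \left(-5\right) \left(-3624\right) = 18120$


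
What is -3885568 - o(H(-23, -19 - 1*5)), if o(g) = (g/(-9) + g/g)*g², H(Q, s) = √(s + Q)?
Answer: -3885521 - 47*I*√47/9 ≈ -3.8855e+6 - 35.802*I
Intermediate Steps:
H(Q, s) = √(Q + s)
o(g) = g²*(1 - g/9) (o(g) = (g*(-⅑) + 1)*g² = (-g/9 + 1)*g² = (1 - g/9)*g² = g²*(1 - g/9))
-3885568 - o(H(-23, -19 - 1*5)) = -3885568 - (√(-23 + (-19 - 1*5)))²*(9 - √(-23 + (-19 - 1*5)))/9 = -3885568 - (√(-23 + (-19 - 5)))²*(9 - √(-23 + (-19 - 5)))/9 = -3885568 - (√(-23 - 24))²*(9 - √(-23 - 24))/9 = -3885568 - (√(-47))²*(9 - √(-47))/9 = -3885568 - (I*√47)²*(9 - I*√47)/9 = -3885568 - (-47)*(9 - I*√47)/9 = -3885568 - (-47 + 47*I*√47/9) = -3885568 + (47 - 47*I*√47/9) = -3885521 - 47*I*√47/9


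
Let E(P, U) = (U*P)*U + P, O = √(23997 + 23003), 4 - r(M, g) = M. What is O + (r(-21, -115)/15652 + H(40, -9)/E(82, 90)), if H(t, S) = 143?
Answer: 9422643/5198670932 + 10*√470 ≈ 216.80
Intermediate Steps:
r(M, g) = 4 - M
O = 10*√470 (O = √47000 = 10*√470 ≈ 216.79)
E(P, U) = P + P*U² (E(P, U) = (P*U)*U + P = P*U² + P = P + P*U²)
O + (r(-21, -115)/15652 + H(40, -9)/E(82, 90)) = 10*√470 + ((4 - 1*(-21))/15652 + 143/((82*(1 + 90²)))) = 10*√470 + ((4 + 21)*(1/15652) + 143/((82*(1 + 8100)))) = 10*√470 + (25*(1/15652) + 143/((82*8101))) = 10*√470 + (25/15652 + 143/664282) = 10*√470 + 9422643/5198670932 = 9422643/5198670932 + 10*√470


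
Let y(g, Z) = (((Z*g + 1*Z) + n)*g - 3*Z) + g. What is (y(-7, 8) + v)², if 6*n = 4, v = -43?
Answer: 595984/9 ≈ 66221.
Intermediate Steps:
n = ⅔ (n = (⅙)*4 = ⅔ ≈ 0.66667)
y(g, Z) = g - 3*Z + g*(⅔ + Z + Z*g) (y(g, Z) = (((Z*g + 1*Z) + ⅔)*g - 3*Z) + g = (((Z*g + Z) + ⅔)*g - 3*Z) + g = (((Z + Z*g) + ⅔)*g - 3*Z) + g = ((⅔ + Z + Z*g)*g - 3*Z) + g = (g*(⅔ + Z + Z*g) - 3*Z) + g = (-3*Z + g*(⅔ + Z + Z*g)) + g = g - 3*Z + g*(⅔ + Z + Z*g))
(y(-7, 8) + v)² = ((-3*8 + (5/3)*(-7) + 8*(-7) + 8*(-7)²) - 43)² = ((-24 - 35/3 - 56 + 8*49) - 43)² = ((-24 - 35/3 - 56 + 392) - 43)² = (901/3 - 43)² = (772/3)² = 595984/9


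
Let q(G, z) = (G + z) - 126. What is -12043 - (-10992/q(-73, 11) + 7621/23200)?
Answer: -13195798987/1090400 ≈ -12102.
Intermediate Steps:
q(G, z) = -126 + G + z
-12043 - (-10992/q(-73, 11) + 7621/23200) = -12043 - (-10992/(-126 - 73 + 11) + 7621/23200) = -12043 - (-10992/(-188) + 7621*(1/23200)) = -12043 - (-10992*(-1/188) + 7621/23200) = -12043 - (2748/47 + 7621/23200) = -12043 - 1*64111787/1090400 = -12043 - 64111787/1090400 = -13195798987/1090400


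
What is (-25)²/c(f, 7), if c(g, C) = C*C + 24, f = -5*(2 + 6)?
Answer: 625/73 ≈ 8.5616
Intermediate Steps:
f = -40 (f = -5*8 = -40)
c(g, C) = 24 + C² (c(g, C) = C² + 24 = 24 + C²)
(-25)²/c(f, 7) = (-25)²/(24 + 7²) = 625/(24 + 49) = 625/73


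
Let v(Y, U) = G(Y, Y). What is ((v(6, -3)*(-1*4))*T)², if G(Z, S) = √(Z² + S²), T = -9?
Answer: 93312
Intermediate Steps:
G(Z, S) = √(S² + Z²)
v(Y, U) = √2*√(Y²) (v(Y, U) = √(Y² + Y²) = √(2*Y²) = √2*√(Y²))
((v(6, -3)*(-1*4))*T)² = (((√2*√(6²))*(-1*4))*(-9))² = (((√2*√36)*(-4))*(-9))² = (((√2*6)*(-4))*(-9))² = (((6*√2)*(-4))*(-9))² = (-24*√2*(-9))² = (216*√2)² = 93312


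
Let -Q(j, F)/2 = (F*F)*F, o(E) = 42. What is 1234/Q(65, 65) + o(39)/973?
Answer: 1561987/38172875 ≈ 0.040919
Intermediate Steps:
Q(j, F) = -2*F³ (Q(j, F) = -2*F*F*F = -2*F²*F = -2*F³)
1234/Q(65, 65) + o(39)/973 = 1234/((-2*65³)) + 42/973 = 1234/((-2*274625)) + 42*(1/973) = 1234/(-549250) + 6/139 = 1234*(-1/549250) + 6/139 = -617/274625 + 6/139 = 1561987/38172875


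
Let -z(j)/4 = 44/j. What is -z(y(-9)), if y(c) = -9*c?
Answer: 176/81 ≈ 2.1728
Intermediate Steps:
z(j) = -176/j
-z(y(-9)) = -(-176)/((-9*(-9))) = -(-176)/81 = -1*(-176/81) = 176/81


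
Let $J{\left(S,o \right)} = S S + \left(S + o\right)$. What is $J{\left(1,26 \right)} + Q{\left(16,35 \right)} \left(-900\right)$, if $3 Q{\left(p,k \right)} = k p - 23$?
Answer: $-161072$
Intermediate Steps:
$J{\left(S,o \right)} = S + o + S^{2}$ ($J{\left(S,o \right)} = S^{2} + \left(S + o\right) = S + o + S^{2}$)
$Q{\left(p,k \right)} = - \frac{23}{3} + \frac{k p}{3}$ ($Q{\left(p,k \right)} = \frac{k p - 23}{3} = \frac{-23 + k p}{3} = - \frac{23}{3} + \frac{k p}{3}$)
$J{\left(1,26 \right)} + Q{\left(16,35 \right)} \left(-900\right) = \left(1 + 26 + 1^{2}\right) + \left(- \frac{23}{3} + \frac{1}{3} \cdot 35 \cdot 16\right) \left(-900\right) = \left(1 + 26 + 1\right) + \left(- \frac{23}{3} + \frac{560}{3}\right) \left(-900\right) = 28 + 179 \left(-900\right) = 28 - 161100 = -161072$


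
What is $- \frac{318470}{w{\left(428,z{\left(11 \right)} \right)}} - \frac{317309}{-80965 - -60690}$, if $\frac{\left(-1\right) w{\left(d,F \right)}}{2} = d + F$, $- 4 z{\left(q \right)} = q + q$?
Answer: $\frac{1345021071}{3426475} \approx 392.54$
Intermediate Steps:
$z{\left(q \right)} = - \frac{q}{2}$ ($z{\left(q \right)} = - \frac{q + q}{4} = - \frac{2 q}{4} = - \frac{q}{2}$)
$w{\left(d,F \right)} = - 2 F - 2 d$ ($w{\left(d,F \right)} = - 2 \left(d + F\right) = - 2 \left(F + d\right) = - 2 F - 2 d$)
$- \frac{318470}{w{\left(428,z{\left(11 \right)} \right)}} - \frac{317309}{-80965 - -60690} = - \frac{318470}{- 2 \left(\left(- \frac{1}{2}\right) 11\right) - 856} - \frac{317309}{-80965 - -60690} = - \frac{318470}{\left(-2\right) \left(- \frac{11}{2}\right) - 856} - \frac{317309}{-80965 + 60690} = - \frac{318470}{11 - 856} - \frac{317309}{-20275} = - \frac{318470}{-845} - - \frac{317309}{20275} = \left(-318470\right) \left(- \frac{1}{845}\right) + \frac{317309}{20275} = \frac{63694}{169} + \frac{317309}{20275} = \frac{1345021071}{3426475}$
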